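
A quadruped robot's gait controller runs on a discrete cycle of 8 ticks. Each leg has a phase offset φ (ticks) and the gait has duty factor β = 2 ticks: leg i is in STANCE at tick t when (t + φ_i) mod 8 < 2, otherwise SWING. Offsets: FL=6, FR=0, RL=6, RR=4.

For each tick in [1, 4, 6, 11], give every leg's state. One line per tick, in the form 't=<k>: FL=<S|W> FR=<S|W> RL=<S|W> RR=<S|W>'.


t=1: phase=(7,1,7,5) vs β=2 → FL=W FR=S RL=W RR=W
t=4: phase=(2,4,2,0) vs β=2 → FL=W FR=W RL=W RR=S
t=6: phase=(4,6,4,2) vs β=2 → FL=W FR=W RL=W RR=W
t=11: phase=(1,3,1,7) vs β=2 → FL=S FR=W RL=S RR=W

t=1: FL=W FR=S RL=W RR=W
t=4: FL=W FR=W RL=W RR=S
t=6: FL=W FR=W RL=W RR=W
t=11: FL=S FR=W RL=S RR=W


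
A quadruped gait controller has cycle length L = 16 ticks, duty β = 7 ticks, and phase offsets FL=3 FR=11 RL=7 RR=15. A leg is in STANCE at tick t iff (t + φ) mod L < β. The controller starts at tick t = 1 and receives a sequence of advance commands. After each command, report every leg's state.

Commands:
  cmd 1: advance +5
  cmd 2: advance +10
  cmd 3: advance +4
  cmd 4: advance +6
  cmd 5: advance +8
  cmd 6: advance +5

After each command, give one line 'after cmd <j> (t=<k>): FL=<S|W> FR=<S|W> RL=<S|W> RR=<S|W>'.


start t=1: FL=S FR=W RL=W RR=S
cmd 1: advance +5 → t=6, phase=(9,1,13,5) → FL=W FR=S RL=W RR=S
cmd 2: advance +10 → t=16, phase=(3,11,7,15) → FL=S FR=W RL=W RR=W
cmd 3: advance +4 → t=20, phase=(7,15,11,3) → FL=W FR=W RL=W RR=S
cmd 4: advance +6 → t=26, phase=(13,5,1,9) → FL=W FR=S RL=S RR=W
cmd 5: advance +8 → t=34, phase=(5,13,9,1) → FL=S FR=W RL=W RR=S
cmd 6: advance +5 → t=39, phase=(10,2,14,6) → FL=W FR=S RL=W RR=S

after cmd 1 (t=6): FL=W FR=S RL=W RR=S
after cmd 2 (t=16): FL=S FR=W RL=W RR=W
after cmd 3 (t=20): FL=W FR=W RL=W RR=S
after cmd 4 (t=26): FL=W FR=S RL=S RR=W
after cmd 5 (t=34): FL=S FR=W RL=W RR=S
after cmd 6 (t=39): FL=W FR=S RL=W RR=S


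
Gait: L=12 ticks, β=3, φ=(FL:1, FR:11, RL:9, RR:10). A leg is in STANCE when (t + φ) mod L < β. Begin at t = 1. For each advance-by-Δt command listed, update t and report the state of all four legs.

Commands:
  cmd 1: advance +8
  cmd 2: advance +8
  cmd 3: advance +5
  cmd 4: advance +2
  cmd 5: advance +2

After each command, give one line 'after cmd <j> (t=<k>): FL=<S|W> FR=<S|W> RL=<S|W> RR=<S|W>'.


start t=1: FL=S FR=S RL=W RR=W
cmd 1: advance +8 → t=9, phase=(10,8,6,7) → FL=W FR=W RL=W RR=W
cmd 2: advance +8 → t=17, phase=(6,4,2,3) → FL=W FR=W RL=S RR=W
cmd 3: advance +5 → t=22, phase=(11,9,7,8) → FL=W FR=W RL=W RR=W
cmd 4: advance +2 → t=24, phase=(1,11,9,10) → FL=S FR=W RL=W RR=W
cmd 5: advance +2 → t=26, phase=(3,1,11,0) → FL=W FR=S RL=W RR=S

after cmd 1 (t=9): FL=W FR=W RL=W RR=W
after cmd 2 (t=17): FL=W FR=W RL=S RR=W
after cmd 3 (t=22): FL=W FR=W RL=W RR=W
after cmd 4 (t=24): FL=S FR=W RL=W RR=W
after cmd 5 (t=26): FL=W FR=S RL=W RR=S


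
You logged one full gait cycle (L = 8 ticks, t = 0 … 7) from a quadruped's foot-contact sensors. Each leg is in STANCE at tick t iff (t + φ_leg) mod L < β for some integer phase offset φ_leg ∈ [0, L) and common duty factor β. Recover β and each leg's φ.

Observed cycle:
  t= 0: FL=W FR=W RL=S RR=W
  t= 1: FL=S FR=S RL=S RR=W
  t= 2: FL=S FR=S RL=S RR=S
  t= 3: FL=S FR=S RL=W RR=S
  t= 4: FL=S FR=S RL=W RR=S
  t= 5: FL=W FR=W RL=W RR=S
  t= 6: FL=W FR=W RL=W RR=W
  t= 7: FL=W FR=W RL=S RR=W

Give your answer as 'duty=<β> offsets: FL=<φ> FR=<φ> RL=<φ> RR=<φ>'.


duty β = stance ticks per leg = 4
FL: stance ticks = 4; W→S at t=1 → φ=7
FR: stance ticks = 4; W→S at t=1 → φ=7
RL: stance ticks = 4; W→S at t=7 → φ=1
RR: stance ticks = 4; W→S at t=2 → φ=6

duty=4 offsets: FL=7 FR=7 RL=1 RR=6


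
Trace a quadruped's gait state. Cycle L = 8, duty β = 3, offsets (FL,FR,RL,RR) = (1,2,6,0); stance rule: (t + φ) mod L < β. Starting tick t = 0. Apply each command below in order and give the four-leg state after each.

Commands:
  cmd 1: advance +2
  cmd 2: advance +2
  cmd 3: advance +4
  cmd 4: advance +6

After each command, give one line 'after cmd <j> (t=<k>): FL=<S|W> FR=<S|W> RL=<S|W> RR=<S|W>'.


after cmd 1 (t=2): FL=W FR=W RL=S RR=S
after cmd 2 (t=4): FL=W FR=W RL=S RR=W
after cmd 3 (t=8): FL=S FR=S RL=W RR=S
after cmd 4 (t=14): FL=W FR=S RL=W RR=W

start t=0: FL=S FR=S RL=W RR=S
cmd 1: advance +2 → t=2, phase=(3,4,0,2) → FL=W FR=W RL=S RR=S
cmd 2: advance +2 → t=4, phase=(5,6,2,4) → FL=W FR=W RL=S RR=W
cmd 3: advance +4 → t=8, phase=(1,2,6,0) → FL=S FR=S RL=W RR=S
cmd 4: advance +6 → t=14, phase=(7,0,4,6) → FL=W FR=S RL=W RR=W


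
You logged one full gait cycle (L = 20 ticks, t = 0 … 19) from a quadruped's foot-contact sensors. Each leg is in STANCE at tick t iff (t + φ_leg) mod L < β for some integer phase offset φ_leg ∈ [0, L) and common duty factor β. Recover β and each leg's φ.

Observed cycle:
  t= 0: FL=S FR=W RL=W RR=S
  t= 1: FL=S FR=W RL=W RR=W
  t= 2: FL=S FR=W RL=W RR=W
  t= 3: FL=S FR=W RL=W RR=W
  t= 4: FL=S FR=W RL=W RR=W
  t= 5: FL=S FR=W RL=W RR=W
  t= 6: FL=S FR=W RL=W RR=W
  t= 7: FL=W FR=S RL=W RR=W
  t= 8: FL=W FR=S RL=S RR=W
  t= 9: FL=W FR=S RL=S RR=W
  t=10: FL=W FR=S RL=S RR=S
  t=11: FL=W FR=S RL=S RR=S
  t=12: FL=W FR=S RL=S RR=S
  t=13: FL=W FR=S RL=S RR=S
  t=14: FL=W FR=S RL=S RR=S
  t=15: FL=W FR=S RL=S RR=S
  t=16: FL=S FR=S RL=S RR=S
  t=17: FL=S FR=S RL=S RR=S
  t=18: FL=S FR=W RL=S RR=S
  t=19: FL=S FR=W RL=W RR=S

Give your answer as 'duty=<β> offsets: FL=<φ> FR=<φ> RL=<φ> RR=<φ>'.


duty=11 offsets: FL=4 FR=13 RL=12 RR=10

duty β = stance ticks per leg = 11
FL: stance ticks = 11; W→S at t=16 → φ=4
FR: stance ticks = 11; W→S at t=7 → φ=13
RL: stance ticks = 11; W→S at t=8 → φ=12
RR: stance ticks = 11; W→S at t=10 → φ=10


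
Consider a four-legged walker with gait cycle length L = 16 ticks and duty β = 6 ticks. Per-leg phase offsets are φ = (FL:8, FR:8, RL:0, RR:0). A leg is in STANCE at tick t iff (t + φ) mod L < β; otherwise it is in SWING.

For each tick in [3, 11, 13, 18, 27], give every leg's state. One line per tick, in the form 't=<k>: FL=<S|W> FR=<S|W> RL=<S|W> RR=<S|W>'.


t=3: FL=W FR=W RL=S RR=S
t=11: FL=S FR=S RL=W RR=W
t=13: FL=S FR=S RL=W RR=W
t=18: FL=W FR=W RL=S RR=S
t=27: FL=S FR=S RL=W RR=W

t=3: phase=(11,11,3,3) vs β=6 → FL=W FR=W RL=S RR=S
t=11: phase=(3,3,11,11) vs β=6 → FL=S FR=S RL=W RR=W
t=13: phase=(5,5,13,13) vs β=6 → FL=S FR=S RL=W RR=W
t=18: phase=(10,10,2,2) vs β=6 → FL=W FR=W RL=S RR=S
t=27: phase=(3,3,11,11) vs β=6 → FL=S FR=S RL=W RR=W


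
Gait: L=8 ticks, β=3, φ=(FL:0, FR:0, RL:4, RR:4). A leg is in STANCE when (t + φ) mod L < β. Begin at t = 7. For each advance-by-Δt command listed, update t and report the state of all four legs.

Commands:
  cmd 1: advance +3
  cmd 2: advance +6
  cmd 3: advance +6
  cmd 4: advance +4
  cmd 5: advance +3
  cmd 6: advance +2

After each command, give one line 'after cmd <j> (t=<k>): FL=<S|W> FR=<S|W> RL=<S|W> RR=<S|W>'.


start t=7: FL=W FR=W RL=W RR=W
cmd 1: advance +3 → t=10, phase=(2,2,6,6) → FL=S FR=S RL=W RR=W
cmd 2: advance +6 → t=16, phase=(0,0,4,4) → FL=S FR=S RL=W RR=W
cmd 3: advance +6 → t=22, phase=(6,6,2,2) → FL=W FR=W RL=S RR=S
cmd 4: advance +4 → t=26, phase=(2,2,6,6) → FL=S FR=S RL=W RR=W
cmd 5: advance +3 → t=29, phase=(5,5,1,1) → FL=W FR=W RL=S RR=S
cmd 6: advance +2 → t=31, phase=(7,7,3,3) → FL=W FR=W RL=W RR=W

after cmd 1 (t=10): FL=S FR=S RL=W RR=W
after cmd 2 (t=16): FL=S FR=S RL=W RR=W
after cmd 3 (t=22): FL=W FR=W RL=S RR=S
after cmd 4 (t=26): FL=S FR=S RL=W RR=W
after cmd 5 (t=29): FL=W FR=W RL=S RR=S
after cmd 6 (t=31): FL=W FR=W RL=W RR=W


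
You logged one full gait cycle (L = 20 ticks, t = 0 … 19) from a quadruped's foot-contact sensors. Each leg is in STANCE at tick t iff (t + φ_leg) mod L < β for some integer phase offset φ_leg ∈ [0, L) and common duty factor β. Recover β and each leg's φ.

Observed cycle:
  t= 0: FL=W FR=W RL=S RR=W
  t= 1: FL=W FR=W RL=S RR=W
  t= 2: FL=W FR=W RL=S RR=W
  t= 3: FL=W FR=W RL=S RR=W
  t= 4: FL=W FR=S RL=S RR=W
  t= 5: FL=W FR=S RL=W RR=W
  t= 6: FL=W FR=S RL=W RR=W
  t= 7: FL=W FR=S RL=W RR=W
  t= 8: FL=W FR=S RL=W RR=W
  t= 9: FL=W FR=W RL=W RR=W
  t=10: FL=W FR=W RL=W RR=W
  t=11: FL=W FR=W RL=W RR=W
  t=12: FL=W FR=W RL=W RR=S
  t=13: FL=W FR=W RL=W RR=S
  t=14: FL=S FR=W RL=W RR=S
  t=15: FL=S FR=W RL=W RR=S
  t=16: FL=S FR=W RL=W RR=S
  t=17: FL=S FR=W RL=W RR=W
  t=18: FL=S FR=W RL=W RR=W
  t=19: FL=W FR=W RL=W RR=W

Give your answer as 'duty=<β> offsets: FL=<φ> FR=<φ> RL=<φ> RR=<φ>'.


duty β = stance ticks per leg = 5
FL: stance ticks = 5; W→S at t=14 → φ=6
FR: stance ticks = 5; W→S at t=4 → φ=16
RL: stance ticks = 5; W→S at t=0 → φ=0
RR: stance ticks = 5; W→S at t=12 → φ=8

duty=5 offsets: FL=6 FR=16 RL=0 RR=8


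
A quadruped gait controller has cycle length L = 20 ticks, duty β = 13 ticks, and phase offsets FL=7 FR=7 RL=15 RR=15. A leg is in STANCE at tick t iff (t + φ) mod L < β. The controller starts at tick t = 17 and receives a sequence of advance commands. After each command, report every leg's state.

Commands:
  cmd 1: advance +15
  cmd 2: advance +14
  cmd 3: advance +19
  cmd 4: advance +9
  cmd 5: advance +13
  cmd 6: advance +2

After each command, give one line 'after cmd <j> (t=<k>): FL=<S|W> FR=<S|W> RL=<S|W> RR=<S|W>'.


after cmd 1 (t=32): FL=W FR=W RL=S RR=S
after cmd 2 (t=46): FL=W FR=W RL=S RR=S
after cmd 3 (t=65): FL=S FR=S RL=S RR=S
after cmd 4 (t=74): FL=S FR=S RL=S RR=S
after cmd 5 (t=87): FL=W FR=W RL=S RR=S
after cmd 6 (t=89): FL=W FR=W RL=S RR=S

start t=17: FL=S FR=S RL=S RR=S
cmd 1: advance +15 → t=32, phase=(19,19,7,7) → FL=W FR=W RL=S RR=S
cmd 2: advance +14 → t=46, phase=(13,13,1,1) → FL=W FR=W RL=S RR=S
cmd 3: advance +19 → t=65, phase=(12,12,0,0) → FL=S FR=S RL=S RR=S
cmd 4: advance +9 → t=74, phase=(1,1,9,9) → FL=S FR=S RL=S RR=S
cmd 5: advance +13 → t=87, phase=(14,14,2,2) → FL=W FR=W RL=S RR=S
cmd 6: advance +2 → t=89, phase=(16,16,4,4) → FL=W FR=W RL=S RR=S


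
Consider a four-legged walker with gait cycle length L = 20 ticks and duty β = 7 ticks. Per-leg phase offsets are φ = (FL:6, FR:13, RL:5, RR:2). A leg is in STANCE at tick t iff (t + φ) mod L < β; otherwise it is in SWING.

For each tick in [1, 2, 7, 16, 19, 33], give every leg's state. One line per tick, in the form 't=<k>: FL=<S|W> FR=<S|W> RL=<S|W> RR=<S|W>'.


t=1: FL=W FR=W RL=S RR=S
t=2: FL=W FR=W RL=W RR=S
t=7: FL=W FR=S RL=W RR=W
t=16: FL=S FR=W RL=S RR=W
t=19: FL=S FR=W RL=S RR=S
t=33: FL=W FR=S RL=W RR=W

t=1: phase=(7,14,6,3) vs β=7 → FL=W FR=W RL=S RR=S
t=2: phase=(8,15,7,4) vs β=7 → FL=W FR=W RL=W RR=S
t=7: phase=(13,0,12,9) vs β=7 → FL=W FR=S RL=W RR=W
t=16: phase=(2,9,1,18) vs β=7 → FL=S FR=W RL=S RR=W
t=19: phase=(5,12,4,1) vs β=7 → FL=S FR=W RL=S RR=S
t=33: phase=(19,6,18,15) vs β=7 → FL=W FR=S RL=W RR=W


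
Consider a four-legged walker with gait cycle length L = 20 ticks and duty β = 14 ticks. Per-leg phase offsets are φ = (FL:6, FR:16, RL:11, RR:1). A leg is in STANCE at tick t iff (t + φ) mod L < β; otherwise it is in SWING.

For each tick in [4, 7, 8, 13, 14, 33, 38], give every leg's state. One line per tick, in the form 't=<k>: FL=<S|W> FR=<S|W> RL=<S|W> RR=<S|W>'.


t=4: phase=(10,0,15,5) vs β=14 → FL=S FR=S RL=W RR=S
t=7: phase=(13,3,18,8) vs β=14 → FL=S FR=S RL=W RR=S
t=8: phase=(14,4,19,9) vs β=14 → FL=W FR=S RL=W RR=S
t=13: phase=(19,9,4,14) vs β=14 → FL=W FR=S RL=S RR=W
t=14: phase=(0,10,5,15) vs β=14 → FL=S FR=S RL=S RR=W
t=33: phase=(19,9,4,14) vs β=14 → FL=W FR=S RL=S RR=W
t=38: phase=(4,14,9,19) vs β=14 → FL=S FR=W RL=S RR=W

t=4: FL=S FR=S RL=W RR=S
t=7: FL=S FR=S RL=W RR=S
t=8: FL=W FR=S RL=W RR=S
t=13: FL=W FR=S RL=S RR=W
t=14: FL=S FR=S RL=S RR=W
t=33: FL=W FR=S RL=S RR=W
t=38: FL=S FR=W RL=S RR=W


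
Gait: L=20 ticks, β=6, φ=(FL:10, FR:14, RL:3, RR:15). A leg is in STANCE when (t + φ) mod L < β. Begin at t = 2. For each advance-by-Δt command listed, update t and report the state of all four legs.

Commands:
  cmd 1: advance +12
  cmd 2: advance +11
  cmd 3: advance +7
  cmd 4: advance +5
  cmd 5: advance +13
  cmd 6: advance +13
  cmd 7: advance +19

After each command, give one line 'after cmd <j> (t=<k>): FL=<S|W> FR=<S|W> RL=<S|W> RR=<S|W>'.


after cmd 1 (t=14): FL=S FR=W RL=W RR=W
after cmd 2 (t=25): FL=W FR=W RL=W RR=S
after cmd 3 (t=32): FL=S FR=W RL=W RR=W
after cmd 4 (t=37): FL=W FR=W RL=S RR=W
after cmd 5 (t=50): FL=S FR=S RL=W RR=S
after cmd 6 (t=63): FL=W FR=W RL=W RR=W
after cmd 7 (t=82): FL=W FR=W RL=S RR=W

start t=2: FL=W FR=W RL=S RR=W
cmd 1: advance +12 → t=14, phase=(4,8,17,9) → FL=S FR=W RL=W RR=W
cmd 2: advance +11 → t=25, phase=(15,19,8,0) → FL=W FR=W RL=W RR=S
cmd 3: advance +7 → t=32, phase=(2,6,15,7) → FL=S FR=W RL=W RR=W
cmd 4: advance +5 → t=37, phase=(7,11,0,12) → FL=W FR=W RL=S RR=W
cmd 5: advance +13 → t=50, phase=(0,4,13,5) → FL=S FR=S RL=W RR=S
cmd 6: advance +13 → t=63, phase=(13,17,6,18) → FL=W FR=W RL=W RR=W
cmd 7: advance +19 → t=82, phase=(12,16,5,17) → FL=W FR=W RL=S RR=W


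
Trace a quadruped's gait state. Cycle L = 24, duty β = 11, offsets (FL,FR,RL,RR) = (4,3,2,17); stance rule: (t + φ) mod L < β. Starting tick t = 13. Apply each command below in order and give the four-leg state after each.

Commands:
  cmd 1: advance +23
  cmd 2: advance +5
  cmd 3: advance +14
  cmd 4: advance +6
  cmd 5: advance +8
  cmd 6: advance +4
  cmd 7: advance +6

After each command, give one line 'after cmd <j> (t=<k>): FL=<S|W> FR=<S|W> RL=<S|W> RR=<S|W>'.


start t=13: FL=W FR=W RL=W RR=S
cmd 1: advance +23 → t=36, phase=(16,15,14,5) → FL=W FR=W RL=W RR=S
cmd 2: advance +5 → t=41, phase=(21,20,19,10) → FL=W FR=W RL=W RR=S
cmd 3: advance +14 → t=55, phase=(11,10,9,0) → FL=W FR=S RL=S RR=S
cmd 4: advance +6 → t=61, phase=(17,16,15,6) → FL=W FR=W RL=W RR=S
cmd 5: advance +8 → t=69, phase=(1,0,23,14) → FL=S FR=S RL=W RR=W
cmd 6: advance +4 → t=73, phase=(5,4,3,18) → FL=S FR=S RL=S RR=W
cmd 7: advance +6 → t=79, phase=(11,10,9,0) → FL=W FR=S RL=S RR=S

after cmd 1 (t=36): FL=W FR=W RL=W RR=S
after cmd 2 (t=41): FL=W FR=W RL=W RR=S
after cmd 3 (t=55): FL=W FR=S RL=S RR=S
after cmd 4 (t=61): FL=W FR=W RL=W RR=S
after cmd 5 (t=69): FL=S FR=S RL=W RR=W
after cmd 6 (t=73): FL=S FR=S RL=S RR=W
after cmd 7 (t=79): FL=W FR=S RL=S RR=S


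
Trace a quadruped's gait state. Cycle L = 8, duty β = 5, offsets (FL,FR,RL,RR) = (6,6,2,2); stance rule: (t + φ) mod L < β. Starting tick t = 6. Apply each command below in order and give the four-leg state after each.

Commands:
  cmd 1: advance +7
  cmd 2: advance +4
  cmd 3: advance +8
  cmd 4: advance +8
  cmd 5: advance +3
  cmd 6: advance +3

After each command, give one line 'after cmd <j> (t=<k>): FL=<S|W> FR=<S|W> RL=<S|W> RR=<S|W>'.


start t=6: FL=S FR=S RL=S RR=S
cmd 1: advance +7 → t=13, phase=(3,3,7,7) → FL=S FR=S RL=W RR=W
cmd 2: advance +4 → t=17, phase=(7,7,3,3) → FL=W FR=W RL=S RR=S
cmd 3: advance +8 → t=25, phase=(7,7,3,3) → FL=W FR=W RL=S RR=S
cmd 4: advance +8 → t=33, phase=(7,7,3,3) → FL=W FR=W RL=S RR=S
cmd 5: advance +3 → t=36, phase=(2,2,6,6) → FL=S FR=S RL=W RR=W
cmd 6: advance +3 → t=39, phase=(5,5,1,1) → FL=W FR=W RL=S RR=S

after cmd 1 (t=13): FL=S FR=S RL=W RR=W
after cmd 2 (t=17): FL=W FR=W RL=S RR=S
after cmd 3 (t=25): FL=W FR=W RL=S RR=S
after cmd 4 (t=33): FL=W FR=W RL=S RR=S
after cmd 5 (t=36): FL=S FR=S RL=W RR=W
after cmd 6 (t=39): FL=W FR=W RL=S RR=S


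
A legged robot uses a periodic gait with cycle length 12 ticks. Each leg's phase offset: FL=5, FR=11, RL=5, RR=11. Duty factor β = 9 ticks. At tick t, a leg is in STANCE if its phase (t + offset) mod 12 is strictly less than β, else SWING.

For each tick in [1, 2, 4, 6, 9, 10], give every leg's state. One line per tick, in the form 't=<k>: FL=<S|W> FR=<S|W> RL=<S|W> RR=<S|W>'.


t=1: phase=(6,0,6,0) vs β=9 → FL=S FR=S RL=S RR=S
t=2: phase=(7,1,7,1) vs β=9 → FL=S FR=S RL=S RR=S
t=4: phase=(9,3,9,3) vs β=9 → FL=W FR=S RL=W RR=S
t=6: phase=(11,5,11,5) vs β=9 → FL=W FR=S RL=W RR=S
t=9: phase=(2,8,2,8) vs β=9 → FL=S FR=S RL=S RR=S
t=10: phase=(3,9,3,9) vs β=9 → FL=S FR=W RL=S RR=W

t=1: FL=S FR=S RL=S RR=S
t=2: FL=S FR=S RL=S RR=S
t=4: FL=W FR=S RL=W RR=S
t=6: FL=W FR=S RL=W RR=S
t=9: FL=S FR=S RL=S RR=S
t=10: FL=S FR=W RL=S RR=W


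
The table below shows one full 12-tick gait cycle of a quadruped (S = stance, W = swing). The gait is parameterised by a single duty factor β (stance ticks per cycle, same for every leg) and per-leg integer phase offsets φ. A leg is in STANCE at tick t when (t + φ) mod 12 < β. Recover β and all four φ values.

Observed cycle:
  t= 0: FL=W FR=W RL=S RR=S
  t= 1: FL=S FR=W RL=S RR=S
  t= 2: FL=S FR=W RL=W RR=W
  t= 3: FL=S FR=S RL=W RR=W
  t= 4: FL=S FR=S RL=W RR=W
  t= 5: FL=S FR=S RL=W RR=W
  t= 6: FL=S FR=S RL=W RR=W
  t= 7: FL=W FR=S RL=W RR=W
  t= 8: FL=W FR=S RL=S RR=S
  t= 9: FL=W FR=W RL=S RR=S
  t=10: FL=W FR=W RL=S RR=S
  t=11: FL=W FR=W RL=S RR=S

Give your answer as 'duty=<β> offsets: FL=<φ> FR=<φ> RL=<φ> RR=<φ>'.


duty β = stance ticks per leg = 6
FL: stance ticks = 6; W→S at t=1 → φ=11
FR: stance ticks = 6; W→S at t=3 → φ=9
RL: stance ticks = 6; W→S at t=8 → φ=4
RR: stance ticks = 6; W→S at t=8 → φ=4

duty=6 offsets: FL=11 FR=9 RL=4 RR=4


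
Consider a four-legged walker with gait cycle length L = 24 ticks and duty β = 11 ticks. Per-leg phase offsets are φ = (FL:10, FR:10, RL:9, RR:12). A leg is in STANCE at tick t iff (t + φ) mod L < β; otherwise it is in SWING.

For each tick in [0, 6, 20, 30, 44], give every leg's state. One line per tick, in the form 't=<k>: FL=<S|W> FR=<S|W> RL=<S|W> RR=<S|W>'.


t=0: FL=S FR=S RL=S RR=W
t=6: FL=W FR=W RL=W RR=W
t=20: FL=S FR=S RL=S RR=S
t=30: FL=W FR=W RL=W RR=W
t=44: FL=S FR=S RL=S RR=S

t=0: phase=(10,10,9,12) vs β=11 → FL=S FR=S RL=S RR=W
t=6: phase=(16,16,15,18) vs β=11 → FL=W FR=W RL=W RR=W
t=20: phase=(6,6,5,8) vs β=11 → FL=S FR=S RL=S RR=S
t=30: phase=(16,16,15,18) vs β=11 → FL=W FR=W RL=W RR=W
t=44: phase=(6,6,5,8) vs β=11 → FL=S FR=S RL=S RR=S


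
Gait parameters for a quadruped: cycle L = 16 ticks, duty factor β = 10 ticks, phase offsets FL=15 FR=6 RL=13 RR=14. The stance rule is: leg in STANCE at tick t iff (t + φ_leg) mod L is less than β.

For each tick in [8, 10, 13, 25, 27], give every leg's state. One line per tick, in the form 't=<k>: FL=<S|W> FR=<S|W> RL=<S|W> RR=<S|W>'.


t=8: phase=(7,14,5,6) vs β=10 → FL=S FR=W RL=S RR=S
t=10: phase=(9,0,7,8) vs β=10 → FL=S FR=S RL=S RR=S
t=13: phase=(12,3,10,11) vs β=10 → FL=W FR=S RL=W RR=W
t=25: phase=(8,15,6,7) vs β=10 → FL=S FR=W RL=S RR=S
t=27: phase=(10,1,8,9) vs β=10 → FL=W FR=S RL=S RR=S

t=8: FL=S FR=W RL=S RR=S
t=10: FL=S FR=S RL=S RR=S
t=13: FL=W FR=S RL=W RR=W
t=25: FL=S FR=W RL=S RR=S
t=27: FL=W FR=S RL=S RR=S


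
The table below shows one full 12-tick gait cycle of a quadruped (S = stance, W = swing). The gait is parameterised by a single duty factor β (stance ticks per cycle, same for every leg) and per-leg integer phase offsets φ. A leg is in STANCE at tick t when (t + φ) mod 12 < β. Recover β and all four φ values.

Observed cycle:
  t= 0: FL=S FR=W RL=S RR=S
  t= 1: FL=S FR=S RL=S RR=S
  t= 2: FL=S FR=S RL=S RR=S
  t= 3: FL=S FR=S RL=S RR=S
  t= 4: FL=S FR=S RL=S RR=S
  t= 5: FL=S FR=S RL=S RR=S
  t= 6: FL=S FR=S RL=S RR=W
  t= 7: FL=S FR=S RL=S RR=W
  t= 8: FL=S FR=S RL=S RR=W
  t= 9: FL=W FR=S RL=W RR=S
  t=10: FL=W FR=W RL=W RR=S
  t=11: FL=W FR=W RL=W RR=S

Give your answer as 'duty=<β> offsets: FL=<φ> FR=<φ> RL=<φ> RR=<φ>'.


duty β = stance ticks per leg = 9
FL: stance ticks = 9; W→S at t=0 → φ=0
FR: stance ticks = 9; W→S at t=1 → φ=11
RL: stance ticks = 9; W→S at t=0 → φ=0
RR: stance ticks = 9; W→S at t=9 → φ=3

duty=9 offsets: FL=0 FR=11 RL=0 RR=3


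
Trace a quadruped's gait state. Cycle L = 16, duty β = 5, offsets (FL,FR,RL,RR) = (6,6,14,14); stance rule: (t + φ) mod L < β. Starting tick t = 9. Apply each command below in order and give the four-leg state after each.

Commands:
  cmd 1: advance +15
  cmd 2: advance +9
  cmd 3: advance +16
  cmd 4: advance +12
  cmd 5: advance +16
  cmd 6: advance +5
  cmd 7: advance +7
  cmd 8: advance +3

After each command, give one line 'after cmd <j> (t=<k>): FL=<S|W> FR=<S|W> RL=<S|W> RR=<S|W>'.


start t=9: FL=W FR=W RL=W RR=W
cmd 1: advance +15 → t=24, phase=(14,14,6,6) → FL=W FR=W RL=W RR=W
cmd 2: advance +9 → t=33, phase=(7,7,15,15) → FL=W FR=W RL=W RR=W
cmd 3: advance +16 → t=49, phase=(7,7,15,15) → FL=W FR=W RL=W RR=W
cmd 4: advance +12 → t=61, phase=(3,3,11,11) → FL=S FR=S RL=W RR=W
cmd 5: advance +16 → t=77, phase=(3,3,11,11) → FL=S FR=S RL=W RR=W
cmd 6: advance +5 → t=82, phase=(8,8,0,0) → FL=W FR=W RL=S RR=S
cmd 7: advance +7 → t=89, phase=(15,15,7,7) → FL=W FR=W RL=W RR=W
cmd 8: advance +3 → t=92, phase=(2,2,10,10) → FL=S FR=S RL=W RR=W

after cmd 1 (t=24): FL=W FR=W RL=W RR=W
after cmd 2 (t=33): FL=W FR=W RL=W RR=W
after cmd 3 (t=49): FL=W FR=W RL=W RR=W
after cmd 4 (t=61): FL=S FR=S RL=W RR=W
after cmd 5 (t=77): FL=S FR=S RL=W RR=W
after cmd 6 (t=82): FL=W FR=W RL=S RR=S
after cmd 7 (t=89): FL=W FR=W RL=W RR=W
after cmd 8 (t=92): FL=S FR=S RL=W RR=W


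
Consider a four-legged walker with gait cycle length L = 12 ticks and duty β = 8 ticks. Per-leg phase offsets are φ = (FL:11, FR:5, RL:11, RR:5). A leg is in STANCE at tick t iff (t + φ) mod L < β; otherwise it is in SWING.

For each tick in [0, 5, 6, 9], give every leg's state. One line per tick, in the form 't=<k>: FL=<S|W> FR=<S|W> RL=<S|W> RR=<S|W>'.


t=0: FL=W FR=S RL=W RR=S
t=5: FL=S FR=W RL=S RR=W
t=6: FL=S FR=W RL=S RR=W
t=9: FL=W FR=S RL=W RR=S

t=0: phase=(11,5,11,5) vs β=8 → FL=W FR=S RL=W RR=S
t=5: phase=(4,10,4,10) vs β=8 → FL=S FR=W RL=S RR=W
t=6: phase=(5,11,5,11) vs β=8 → FL=S FR=W RL=S RR=W
t=9: phase=(8,2,8,2) vs β=8 → FL=W FR=S RL=W RR=S


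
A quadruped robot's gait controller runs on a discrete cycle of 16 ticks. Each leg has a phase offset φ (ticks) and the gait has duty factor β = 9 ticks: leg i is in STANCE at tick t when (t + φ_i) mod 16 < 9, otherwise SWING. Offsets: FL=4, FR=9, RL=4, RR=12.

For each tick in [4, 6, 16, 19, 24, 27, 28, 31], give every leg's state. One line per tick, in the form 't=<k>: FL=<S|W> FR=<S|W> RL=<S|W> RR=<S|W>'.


t=4: FL=S FR=W RL=S RR=S
t=6: FL=W FR=W RL=W RR=S
t=16: FL=S FR=W RL=S RR=W
t=19: FL=S FR=W RL=S RR=W
t=24: FL=W FR=S RL=W RR=S
t=27: FL=W FR=S RL=W RR=S
t=28: FL=S FR=S RL=S RR=S
t=31: FL=S FR=S RL=S RR=W

t=4: phase=(8,13,8,0) vs β=9 → FL=S FR=W RL=S RR=S
t=6: phase=(10,15,10,2) vs β=9 → FL=W FR=W RL=W RR=S
t=16: phase=(4,9,4,12) vs β=9 → FL=S FR=W RL=S RR=W
t=19: phase=(7,12,7,15) vs β=9 → FL=S FR=W RL=S RR=W
t=24: phase=(12,1,12,4) vs β=9 → FL=W FR=S RL=W RR=S
t=27: phase=(15,4,15,7) vs β=9 → FL=W FR=S RL=W RR=S
t=28: phase=(0,5,0,8) vs β=9 → FL=S FR=S RL=S RR=S
t=31: phase=(3,8,3,11) vs β=9 → FL=S FR=S RL=S RR=W


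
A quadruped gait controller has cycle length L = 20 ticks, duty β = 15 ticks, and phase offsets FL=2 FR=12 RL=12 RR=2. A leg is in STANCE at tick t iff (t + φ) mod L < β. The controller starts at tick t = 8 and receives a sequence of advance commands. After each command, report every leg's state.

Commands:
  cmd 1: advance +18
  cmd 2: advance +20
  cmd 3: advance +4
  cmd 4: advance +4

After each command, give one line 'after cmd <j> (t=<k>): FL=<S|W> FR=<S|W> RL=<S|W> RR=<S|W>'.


after cmd 1 (t=26): FL=S FR=W RL=W RR=S
after cmd 2 (t=46): FL=S FR=W RL=W RR=S
after cmd 3 (t=50): FL=S FR=S RL=S RR=S
after cmd 4 (t=54): FL=W FR=S RL=S RR=W

start t=8: FL=S FR=S RL=S RR=S
cmd 1: advance +18 → t=26, phase=(8,18,18,8) → FL=S FR=W RL=W RR=S
cmd 2: advance +20 → t=46, phase=(8,18,18,8) → FL=S FR=W RL=W RR=S
cmd 3: advance +4 → t=50, phase=(12,2,2,12) → FL=S FR=S RL=S RR=S
cmd 4: advance +4 → t=54, phase=(16,6,6,16) → FL=W FR=S RL=S RR=W


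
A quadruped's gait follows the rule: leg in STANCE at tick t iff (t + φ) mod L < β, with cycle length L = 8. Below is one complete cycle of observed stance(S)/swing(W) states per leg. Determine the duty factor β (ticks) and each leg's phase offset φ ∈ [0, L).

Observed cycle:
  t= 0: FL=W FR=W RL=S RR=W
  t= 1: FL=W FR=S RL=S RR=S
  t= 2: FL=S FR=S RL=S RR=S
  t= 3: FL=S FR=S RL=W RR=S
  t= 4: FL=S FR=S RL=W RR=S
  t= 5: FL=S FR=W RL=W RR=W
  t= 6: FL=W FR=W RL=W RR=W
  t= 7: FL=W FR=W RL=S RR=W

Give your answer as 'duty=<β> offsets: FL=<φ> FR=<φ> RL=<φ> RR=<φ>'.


duty β = stance ticks per leg = 4
FL: stance ticks = 4; W→S at t=2 → φ=6
FR: stance ticks = 4; W→S at t=1 → φ=7
RL: stance ticks = 4; W→S at t=7 → φ=1
RR: stance ticks = 4; W→S at t=1 → φ=7

duty=4 offsets: FL=6 FR=7 RL=1 RR=7


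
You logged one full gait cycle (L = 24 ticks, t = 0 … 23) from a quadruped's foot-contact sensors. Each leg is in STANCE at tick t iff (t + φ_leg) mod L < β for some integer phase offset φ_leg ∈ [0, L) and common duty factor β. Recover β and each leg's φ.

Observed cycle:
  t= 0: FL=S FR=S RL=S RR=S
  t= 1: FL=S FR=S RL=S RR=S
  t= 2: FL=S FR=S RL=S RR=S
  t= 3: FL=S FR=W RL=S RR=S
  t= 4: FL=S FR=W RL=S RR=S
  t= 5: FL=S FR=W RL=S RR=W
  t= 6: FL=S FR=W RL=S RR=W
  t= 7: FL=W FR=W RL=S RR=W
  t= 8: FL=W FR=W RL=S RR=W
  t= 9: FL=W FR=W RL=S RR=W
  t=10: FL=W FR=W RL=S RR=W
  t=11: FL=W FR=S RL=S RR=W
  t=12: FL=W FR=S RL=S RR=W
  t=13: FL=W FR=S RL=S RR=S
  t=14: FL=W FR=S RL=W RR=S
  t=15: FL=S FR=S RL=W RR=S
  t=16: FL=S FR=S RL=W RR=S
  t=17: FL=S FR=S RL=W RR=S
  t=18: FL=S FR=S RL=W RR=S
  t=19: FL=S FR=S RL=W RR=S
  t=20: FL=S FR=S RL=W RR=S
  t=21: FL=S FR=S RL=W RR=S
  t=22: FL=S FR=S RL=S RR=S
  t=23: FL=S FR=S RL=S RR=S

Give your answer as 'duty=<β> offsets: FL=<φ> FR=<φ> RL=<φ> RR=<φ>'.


duty β = stance ticks per leg = 16
FL: stance ticks = 16; W→S at t=15 → φ=9
FR: stance ticks = 16; W→S at t=11 → φ=13
RL: stance ticks = 16; W→S at t=22 → φ=2
RR: stance ticks = 16; W→S at t=13 → φ=11

duty=16 offsets: FL=9 FR=13 RL=2 RR=11


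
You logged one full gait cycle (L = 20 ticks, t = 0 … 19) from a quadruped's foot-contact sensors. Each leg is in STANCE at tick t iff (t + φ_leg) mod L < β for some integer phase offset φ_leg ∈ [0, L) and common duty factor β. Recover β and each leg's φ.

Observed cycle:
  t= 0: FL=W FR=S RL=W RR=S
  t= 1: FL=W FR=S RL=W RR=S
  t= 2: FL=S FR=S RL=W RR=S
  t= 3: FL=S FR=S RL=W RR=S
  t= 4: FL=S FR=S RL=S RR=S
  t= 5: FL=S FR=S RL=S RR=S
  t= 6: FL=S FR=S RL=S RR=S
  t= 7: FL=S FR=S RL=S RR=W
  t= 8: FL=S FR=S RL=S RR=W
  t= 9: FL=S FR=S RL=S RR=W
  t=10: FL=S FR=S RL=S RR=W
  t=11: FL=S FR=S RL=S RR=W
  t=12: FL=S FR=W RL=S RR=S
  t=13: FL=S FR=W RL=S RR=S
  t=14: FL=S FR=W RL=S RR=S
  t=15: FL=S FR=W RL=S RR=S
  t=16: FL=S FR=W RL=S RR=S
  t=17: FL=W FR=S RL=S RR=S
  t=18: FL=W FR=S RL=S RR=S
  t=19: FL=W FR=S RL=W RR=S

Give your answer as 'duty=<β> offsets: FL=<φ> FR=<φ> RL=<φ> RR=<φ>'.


duty β = stance ticks per leg = 15
FL: stance ticks = 15; W→S at t=2 → φ=18
FR: stance ticks = 15; W→S at t=17 → φ=3
RL: stance ticks = 15; W→S at t=4 → φ=16
RR: stance ticks = 15; W→S at t=12 → φ=8

duty=15 offsets: FL=18 FR=3 RL=16 RR=8


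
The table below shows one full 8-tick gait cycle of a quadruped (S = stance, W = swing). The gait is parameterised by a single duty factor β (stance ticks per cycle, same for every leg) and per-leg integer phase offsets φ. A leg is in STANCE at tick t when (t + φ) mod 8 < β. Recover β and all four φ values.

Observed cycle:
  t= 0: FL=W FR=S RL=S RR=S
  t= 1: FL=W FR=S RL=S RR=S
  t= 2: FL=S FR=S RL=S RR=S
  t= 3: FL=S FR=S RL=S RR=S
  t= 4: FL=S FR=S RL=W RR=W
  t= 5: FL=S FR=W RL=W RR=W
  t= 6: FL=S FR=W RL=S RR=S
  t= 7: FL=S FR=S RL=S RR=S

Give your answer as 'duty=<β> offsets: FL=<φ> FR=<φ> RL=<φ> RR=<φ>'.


duty=6 offsets: FL=6 FR=1 RL=2 RR=2

duty β = stance ticks per leg = 6
FL: stance ticks = 6; W→S at t=2 → φ=6
FR: stance ticks = 6; W→S at t=7 → φ=1
RL: stance ticks = 6; W→S at t=6 → φ=2
RR: stance ticks = 6; W→S at t=6 → φ=2


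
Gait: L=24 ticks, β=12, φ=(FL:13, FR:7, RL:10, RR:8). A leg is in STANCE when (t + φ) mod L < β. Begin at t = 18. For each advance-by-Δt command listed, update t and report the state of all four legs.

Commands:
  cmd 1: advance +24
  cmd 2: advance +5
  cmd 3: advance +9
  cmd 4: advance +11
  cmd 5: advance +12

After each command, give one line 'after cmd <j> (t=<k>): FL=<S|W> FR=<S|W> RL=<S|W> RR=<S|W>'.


start t=18: FL=S FR=S RL=S RR=S
cmd 1: advance +24 → t=42, phase=(7,1,4,2) → FL=S FR=S RL=S RR=S
cmd 2: advance +5 → t=47, phase=(12,6,9,7) → FL=W FR=S RL=S RR=S
cmd 3: advance +9 → t=56, phase=(21,15,18,16) → FL=W FR=W RL=W RR=W
cmd 4: advance +11 → t=67, phase=(8,2,5,3) → FL=S FR=S RL=S RR=S
cmd 5: advance +12 → t=79, phase=(20,14,17,15) → FL=W FR=W RL=W RR=W

after cmd 1 (t=42): FL=S FR=S RL=S RR=S
after cmd 2 (t=47): FL=W FR=S RL=S RR=S
after cmd 3 (t=56): FL=W FR=W RL=W RR=W
after cmd 4 (t=67): FL=S FR=S RL=S RR=S
after cmd 5 (t=79): FL=W FR=W RL=W RR=W


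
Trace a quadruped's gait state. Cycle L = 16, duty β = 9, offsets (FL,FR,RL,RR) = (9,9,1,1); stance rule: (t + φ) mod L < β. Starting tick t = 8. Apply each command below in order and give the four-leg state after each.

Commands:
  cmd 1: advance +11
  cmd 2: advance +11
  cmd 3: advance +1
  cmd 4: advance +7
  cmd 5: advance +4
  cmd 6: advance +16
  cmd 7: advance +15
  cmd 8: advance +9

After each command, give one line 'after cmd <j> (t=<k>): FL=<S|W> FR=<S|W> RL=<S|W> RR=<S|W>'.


start t=8: FL=S FR=S RL=W RR=W
cmd 1: advance +11 → t=19, phase=(12,12,4,4) → FL=W FR=W RL=S RR=S
cmd 2: advance +11 → t=30, phase=(7,7,15,15) → FL=S FR=S RL=W RR=W
cmd 3: advance +1 → t=31, phase=(8,8,0,0) → FL=S FR=S RL=S RR=S
cmd 4: advance +7 → t=38, phase=(15,15,7,7) → FL=W FR=W RL=S RR=S
cmd 5: advance +4 → t=42, phase=(3,3,11,11) → FL=S FR=S RL=W RR=W
cmd 6: advance +16 → t=58, phase=(3,3,11,11) → FL=S FR=S RL=W RR=W
cmd 7: advance +15 → t=73, phase=(2,2,10,10) → FL=S FR=S RL=W RR=W
cmd 8: advance +9 → t=82, phase=(11,11,3,3) → FL=W FR=W RL=S RR=S

after cmd 1 (t=19): FL=W FR=W RL=S RR=S
after cmd 2 (t=30): FL=S FR=S RL=W RR=W
after cmd 3 (t=31): FL=S FR=S RL=S RR=S
after cmd 4 (t=38): FL=W FR=W RL=S RR=S
after cmd 5 (t=42): FL=S FR=S RL=W RR=W
after cmd 6 (t=58): FL=S FR=S RL=W RR=W
after cmd 7 (t=73): FL=S FR=S RL=W RR=W
after cmd 8 (t=82): FL=W FR=W RL=S RR=S


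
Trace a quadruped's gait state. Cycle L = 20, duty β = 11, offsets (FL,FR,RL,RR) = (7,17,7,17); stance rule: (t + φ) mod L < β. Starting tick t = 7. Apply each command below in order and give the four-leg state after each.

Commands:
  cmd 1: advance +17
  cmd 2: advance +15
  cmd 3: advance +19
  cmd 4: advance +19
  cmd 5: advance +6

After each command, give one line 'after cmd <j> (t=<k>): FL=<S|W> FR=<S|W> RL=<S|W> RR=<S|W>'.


after cmd 1 (t=24): FL=W FR=S RL=W RR=S
after cmd 2 (t=39): FL=S FR=W RL=S RR=W
after cmd 3 (t=58): FL=S FR=W RL=S RR=W
after cmd 4 (t=77): FL=S FR=W RL=S RR=W
after cmd 5 (t=83): FL=S FR=S RL=S RR=S

start t=7: FL=W FR=S RL=W RR=S
cmd 1: advance +17 → t=24, phase=(11,1,11,1) → FL=W FR=S RL=W RR=S
cmd 2: advance +15 → t=39, phase=(6,16,6,16) → FL=S FR=W RL=S RR=W
cmd 3: advance +19 → t=58, phase=(5,15,5,15) → FL=S FR=W RL=S RR=W
cmd 4: advance +19 → t=77, phase=(4,14,4,14) → FL=S FR=W RL=S RR=W
cmd 5: advance +6 → t=83, phase=(10,0,10,0) → FL=S FR=S RL=S RR=S


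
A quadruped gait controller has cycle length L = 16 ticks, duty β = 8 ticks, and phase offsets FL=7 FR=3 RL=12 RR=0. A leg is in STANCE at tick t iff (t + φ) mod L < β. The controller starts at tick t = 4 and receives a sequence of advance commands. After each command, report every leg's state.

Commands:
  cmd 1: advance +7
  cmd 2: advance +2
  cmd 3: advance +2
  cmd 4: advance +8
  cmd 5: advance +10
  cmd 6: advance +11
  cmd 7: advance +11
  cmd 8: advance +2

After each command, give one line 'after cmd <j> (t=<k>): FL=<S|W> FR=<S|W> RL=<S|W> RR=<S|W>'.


after cmd 1 (t=11): FL=S FR=W RL=S RR=W
after cmd 2 (t=13): FL=S FR=S RL=W RR=W
after cmd 3 (t=15): FL=S FR=S RL=W RR=W
after cmd 4 (t=23): FL=W FR=W RL=S RR=S
after cmd 5 (t=33): FL=W FR=S RL=W RR=S
after cmd 6 (t=44): FL=S FR=W RL=W RR=W
after cmd 7 (t=55): FL=W FR=W RL=S RR=S
after cmd 8 (t=57): FL=S FR=W RL=S RR=W

start t=4: FL=W FR=S RL=S RR=S
cmd 1: advance +7 → t=11, phase=(2,14,7,11) → FL=S FR=W RL=S RR=W
cmd 2: advance +2 → t=13, phase=(4,0,9,13) → FL=S FR=S RL=W RR=W
cmd 3: advance +2 → t=15, phase=(6,2,11,15) → FL=S FR=S RL=W RR=W
cmd 4: advance +8 → t=23, phase=(14,10,3,7) → FL=W FR=W RL=S RR=S
cmd 5: advance +10 → t=33, phase=(8,4,13,1) → FL=W FR=S RL=W RR=S
cmd 6: advance +11 → t=44, phase=(3,15,8,12) → FL=S FR=W RL=W RR=W
cmd 7: advance +11 → t=55, phase=(14,10,3,7) → FL=W FR=W RL=S RR=S
cmd 8: advance +2 → t=57, phase=(0,12,5,9) → FL=S FR=W RL=S RR=W


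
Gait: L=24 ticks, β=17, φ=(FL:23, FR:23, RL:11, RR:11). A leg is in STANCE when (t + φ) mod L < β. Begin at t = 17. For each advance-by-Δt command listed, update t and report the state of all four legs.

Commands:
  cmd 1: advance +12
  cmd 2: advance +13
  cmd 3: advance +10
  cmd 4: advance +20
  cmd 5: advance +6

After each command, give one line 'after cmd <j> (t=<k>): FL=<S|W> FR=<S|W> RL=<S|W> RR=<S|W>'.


after cmd 1 (t=29): FL=S FR=S RL=S RR=S
after cmd 2 (t=42): FL=W FR=W RL=S RR=S
after cmd 3 (t=52): FL=S FR=S RL=S RR=S
after cmd 4 (t=72): FL=W FR=W RL=S RR=S
after cmd 5 (t=78): FL=S FR=S RL=W RR=W

start t=17: FL=S FR=S RL=S RR=S
cmd 1: advance +12 → t=29, phase=(4,4,16,16) → FL=S FR=S RL=S RR=S
cmd 2: advance +13 → t=42, phase=(17,17,5,5) → FL=W FR=W RL=S RR=S
cmd 3: advance +10 → t=52, phase=(3,3,15,15) → FL=S FR=S RL=S RR=S
cmd 4: advance +20 → t=72, phase=(23,23,11,11) → FL=W FR=W RL=S RR=S
cmd 5: advance +6 → t=78, phase=(5,5,17,17) → FL=S FR=S RL=W RR=W


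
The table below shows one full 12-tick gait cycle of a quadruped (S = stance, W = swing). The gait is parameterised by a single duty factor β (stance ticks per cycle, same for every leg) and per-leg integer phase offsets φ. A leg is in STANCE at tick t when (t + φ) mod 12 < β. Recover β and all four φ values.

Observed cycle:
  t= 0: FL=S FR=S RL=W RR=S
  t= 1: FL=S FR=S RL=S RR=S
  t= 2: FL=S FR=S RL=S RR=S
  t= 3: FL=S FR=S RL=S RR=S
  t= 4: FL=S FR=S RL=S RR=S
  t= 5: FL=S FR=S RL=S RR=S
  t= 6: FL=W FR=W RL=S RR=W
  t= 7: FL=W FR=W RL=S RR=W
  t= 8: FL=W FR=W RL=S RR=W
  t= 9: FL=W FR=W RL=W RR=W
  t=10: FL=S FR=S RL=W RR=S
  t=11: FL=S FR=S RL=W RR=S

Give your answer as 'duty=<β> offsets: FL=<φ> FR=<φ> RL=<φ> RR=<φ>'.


duty=8 offsets: FL=2 FR=2 RL=11 RR=2

duty β = stance ticks per leg = 8
FL: stance ticks = 8; W→S at t=10 → φ=2
FR: stance ticks = 8; W→S at t=10 → φ=2
RL: stance ticks = 8; W→S at t=1 → φ=11
RR: stance ticks = 8; W→S at t=10 → φ=2


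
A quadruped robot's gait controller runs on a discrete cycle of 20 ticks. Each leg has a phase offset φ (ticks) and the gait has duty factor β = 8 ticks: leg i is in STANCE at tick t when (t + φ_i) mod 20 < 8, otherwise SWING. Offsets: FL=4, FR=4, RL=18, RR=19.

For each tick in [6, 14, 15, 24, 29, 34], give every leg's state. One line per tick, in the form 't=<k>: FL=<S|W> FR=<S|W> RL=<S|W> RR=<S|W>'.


t=6: phase=(10,10,4,5) vs β=8 → FL=W FR=W RL=S RR=S
t=14: phase=(18,18,12,13) vs β=8 → FL=W FR=W RL=W RR=W
t=15: phase=(19,19,13,14) vs β=8 → FL=W FR=W RL=W RR=W
t=24: phase=(8,8,2,3) vs β=8 → FL=W FR=W RL=S RR=S
t=29: phase=(13,13,7,8) vs β=8 → FL=W FR=W RL=S RR=W
t=34: phase=(18,18,12,13) vs β=8 → FL=W FR=W RL=W RR=W

t=6: FL=W FR=W RL=S RR=S
t=14: FL=W FR=W RL=W RR=W
t=15: FL=W FR=W RL=W RR=W
t=24: FL=W FR=W RL=S RR=S
t=29: FL=W FR=W RL=S RR=W
t=34: FL=W FR=W RL=W RR=W


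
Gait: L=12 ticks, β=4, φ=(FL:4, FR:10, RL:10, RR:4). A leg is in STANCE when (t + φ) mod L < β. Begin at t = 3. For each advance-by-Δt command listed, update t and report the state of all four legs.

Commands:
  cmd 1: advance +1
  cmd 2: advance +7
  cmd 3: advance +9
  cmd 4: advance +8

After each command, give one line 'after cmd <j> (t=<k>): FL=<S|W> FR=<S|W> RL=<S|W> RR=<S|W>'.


start t=3: FL=W FR=S RL=S RR=W
cmd 1: advance +1 → t=4, phase=(8,2,2,8) → FL=W FR=S RL=S RR=W
cmd 2: advance +7 → t=11, phase=(3,9,9,3) → FL=S FR=W RL=W RR=S
cmd 3: advance +9 → t=20, phase=(0,6,6,0) → FL=S FR=W RL=W RR=S
cmd 4: advance +8 → t=28, phase=(8,2,2,8) → FL=W FR=S RL=S RR=W

after cmd 1 (t=4): FL=W FR=S RL=S RR=W
after cmd 2 (t=11): FL=S FR=W RL=W RR=S
after cmd 3 (t=20): FL=S FR=W RL=W RR=S
after cmd 4 (t=28): FL=W FR=S RL=S RR=W


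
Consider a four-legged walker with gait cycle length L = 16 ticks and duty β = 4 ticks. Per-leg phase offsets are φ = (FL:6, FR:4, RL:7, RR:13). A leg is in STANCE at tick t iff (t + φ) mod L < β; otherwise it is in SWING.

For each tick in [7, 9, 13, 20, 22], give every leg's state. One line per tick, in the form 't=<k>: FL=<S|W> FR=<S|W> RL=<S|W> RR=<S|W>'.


t=7: FL=W FR=W RL=W RR=W
t=9: FL=W FR=W RL=S RR=W
t=13: FL=S FR=S RL=W RR=W
t=20: FL=W FR=W RL=W RR=S
t=22: FL=W FR=W RL=W RR=S

t=7: phase=(13,11,14,4) vs β=4 → FL=W FR=W RL=W RR=W
t=9: phase=(15,13,0,6) vs β=4 → FL=W FR=W RL=S RR=W
t=13: phase=(3,1,4,10) vs β=4 → FL=S FR=S RL=W RR=W
t=20: phase=(10,8,11,1) vs β=4 → FL=W FR=W RL=W RR=S
t=22: phase=(12,10,13,3) vs β=4 → FL=W FR=W RL=W RR=S


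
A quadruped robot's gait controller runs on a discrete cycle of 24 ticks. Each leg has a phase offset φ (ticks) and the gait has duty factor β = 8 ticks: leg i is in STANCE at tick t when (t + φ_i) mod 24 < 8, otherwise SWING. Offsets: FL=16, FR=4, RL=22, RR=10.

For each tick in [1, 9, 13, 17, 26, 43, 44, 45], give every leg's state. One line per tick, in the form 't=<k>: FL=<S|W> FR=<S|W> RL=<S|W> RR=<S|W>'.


t=1: FL=W FR=S RL=W RR=W
t=9: FL=S FR=W RL=S RR=W
t=13: FL=S FR=W RL=W RR=W
t=17: FL=W FR=W RL=W RR=S
t=26: FL=W FR=S RL=S RR=W
t=43: FL=W FR=W RL=W RR=S
t=44: FL=W FR=S RL=W RR=S
t=45: FL=W FR=S RL=W RR=S

t=1: phase=(17,5,23,11) vs β=8 → FL=W FR=S RL=W RR=W
t=9: phase=(1,13,7,19) vs β=8 → FL=S FR=W RL=S RR=W
t=13: phase=(5,17,11,23) vs β=8 → FL=S FR=W RL=W RR=W
t=17: phase=(9,21,15,3) vs β=8 → FL=W FR=W RL=W RR=S
t=26: phase=(18,6,0,12) vs β=8 → FL=W FR=S RL=S RR=W
t=43: phase=(11,23,17,5) vs β=8 → FL=W FR=W RL=W RR=S
t=44: phase=(12,0,18,6) vs β=8 → FL=W FR=S RL=W RR=S
t=45: phase=(13,1,19,7) vs β=8 → FL=W FR=S RL=W RR=S


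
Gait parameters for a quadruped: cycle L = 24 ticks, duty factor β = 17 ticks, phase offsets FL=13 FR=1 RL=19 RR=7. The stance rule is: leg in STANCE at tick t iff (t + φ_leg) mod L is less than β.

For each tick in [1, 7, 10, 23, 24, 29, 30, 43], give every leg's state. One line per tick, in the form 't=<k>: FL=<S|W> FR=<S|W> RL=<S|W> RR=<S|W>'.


t=1: phase=(14,2,20,8) vs β=17 → FL=S FR=S RL=W RR=S
t=7: phase=(20,8,2,14) vs β=17 → FL=W FR=S RL=S RR=S
t=10: phase=(23,11,5,17) vs β=17 → FL=W FR=S RL=S RR=W
t=23: phase=(12,0,18,6) vs β=17 → FL=S FR=S RL=W RR=S
t=24: phase=(13,1,19,7) vs β=17 → FL=S FR=S RL=W RR=S
t=29: phase=(18,6,0,12) vs β=17 → FL=W FR=S RL=S RR=S
t=30: phase=(19,7,1,13) vs β=17 → FL=W FR=S RL=S RR=S
t=43: phase=(8,20,14,2) vs β=17 → FL=S FR=W RL=S RR=S

t=1: FL=S FR=S RL=W RR=S
t=7: FL=W FR=S RL=S RR=S
t=10: FL=W FR=S RL=S RR=W
t=23: FL=S FR=S RL=W RR=S
t=24: FL=S FR=S RL=W RR=S
t=29: FL=W FR=S RL=S RR=S
t=30: FL=W FR=S RL=S RR=S
t=43: FL=S FR=W RL=S RR=S


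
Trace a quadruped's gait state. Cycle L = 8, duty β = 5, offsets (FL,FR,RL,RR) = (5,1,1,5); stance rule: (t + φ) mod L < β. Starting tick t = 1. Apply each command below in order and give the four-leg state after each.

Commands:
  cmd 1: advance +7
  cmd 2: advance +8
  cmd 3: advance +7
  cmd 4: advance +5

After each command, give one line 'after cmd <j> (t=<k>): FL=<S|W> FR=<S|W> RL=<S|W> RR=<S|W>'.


after cmd 1 (t=8): FL=W FR=S RL=S RR=W
after cmd 2 (t=16): FL=W FR=S RL=S RR=W
after cmd 3 (t=23): FL=S FR=S RL=S RR=S
after cmd 4 (t=28): FL=S FR=W RL=W RR=S

start t=1: FL=W FR=S RL=S RR=W
cmd 1: advance +7 → t=8, phase=(5,1,1,5) → FL=W FR=S RL=S RR=W
cmd 2: advance +8 → t=16, phase=(5,1,1,5) → FL=W FR=S RL=S RR=W
cmd 3: advance +7 → t=23, phase=(4,0,0,4) → FL=S FR=S RL=S RR=S
cmd 4: advance +5 → t=28, phase=(1,5,5,1) → FL=S FR=W RL=W RR=S
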